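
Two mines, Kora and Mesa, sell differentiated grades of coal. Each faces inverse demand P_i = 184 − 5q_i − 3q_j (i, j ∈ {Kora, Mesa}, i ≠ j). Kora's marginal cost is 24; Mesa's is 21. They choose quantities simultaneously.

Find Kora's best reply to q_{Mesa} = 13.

12.1

Mine Kora's profit: π = q_{Kora}(184 − 5q_{Kora} − 3q_{Mesa}) − 24q_{Kora}.
∂π/∂q_{Kora} = 160 − 10q_{Kora} − 3q_{Mesa} = 0 ⇒ q_{Kora} = 16 − 0.3q_{Mesa}.
At q_{Mesa} = 13: q_{Kora} = 16 − 0.3·13 = 12.1.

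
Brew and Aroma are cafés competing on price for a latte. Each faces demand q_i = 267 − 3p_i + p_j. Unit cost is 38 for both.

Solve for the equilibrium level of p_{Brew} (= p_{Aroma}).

Brew's profit: π = (p_{Brew} − 38)(267 − 3p_{Brew} + p_{Aroma}).
∂π/∂p_{Brew} = 381 − 6p_{Brew} + p_{Aroma} = 0 ⇒ p_{Brew} = 63.5 + (1/6)p_{Aroma}.
By symmetry p_{Aroma} = p_{Brew}; substituting into the reaction function, (5/6)p_{Brew} = 63.5 and p_{Brew} = 76.2.

76.2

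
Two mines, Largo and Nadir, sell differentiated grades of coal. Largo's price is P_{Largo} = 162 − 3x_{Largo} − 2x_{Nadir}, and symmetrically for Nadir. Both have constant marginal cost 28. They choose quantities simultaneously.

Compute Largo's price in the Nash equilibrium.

Mine Largo's profit: π = x_{Largo}(162 − 3x_{Largo} − 2x_{Nadir}) − 28x_{Largo}.
∂π/∂x_{Largo} = 134 − 6x_{Largo} − 2x_{Nadir} = 0 ⇒ x_{Largo} = 67/3 − (1/3)x_{Nadir}.
By symmetry x_{Nadir} = x_{Largo}; substituting into the reaction function, (4/3)x_{Largo} = 67/3 and x_{Largo} = 16.75.
P_{Largo} = 162 − 3·16.75 − 2·16.75 = 78.25.

78.25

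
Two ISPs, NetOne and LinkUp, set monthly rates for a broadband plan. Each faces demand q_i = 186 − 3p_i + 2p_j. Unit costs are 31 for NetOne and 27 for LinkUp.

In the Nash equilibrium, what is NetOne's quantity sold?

114

NetOne's profit: π = (p_{NetOne} − 31)(186 − 3p_{NetOne} + 2p_{LinkUp}).
∂π/∂p_{NetOne} = 279 − 6p_{NetOne} + 2p_{LinkUp} = 0 ⇒ p_{NetOne} = 46.5 + (1/3)p_{LinkUp}.
Similarly p_{LinkUp} = 44.5 + (1/3)p_{NetOne}.
Solving the two reaction functions simultaneously: (1 − (1/3)(1/3))p_{NetOne} = 46.5 + (1/3)·44.5, so (8/9)p_{NetOne} = 184/3 and p_{NetOne} = 69.
Then p_{LinkUp} = 44.5 + (1/3)·69 = 67.5.
q_{NetOne} = 186 − 3·69 + 2·67.5 = 114.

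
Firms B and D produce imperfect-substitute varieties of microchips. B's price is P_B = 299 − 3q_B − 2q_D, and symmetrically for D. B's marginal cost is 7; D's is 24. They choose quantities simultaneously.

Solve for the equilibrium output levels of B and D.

Firm B's profit: π = q_B(299 − 3q_B − 2q_D) − 7q_B.
∂π/∂q_B = 292 − 6q_B − 2q_D = 0 ⇒ q_B = 146/3 − (1/3)q_D.
Similarly q_D = 275/6 − (1/3)q_B.
Substituting the second reaction function into the first: q_B = 146/3 − (1/3)(275/6 − (1/3)q_B), which gives (8/9)q_B = 601/18 ⇒ q_B = 37.5625.
Then q_D = 275/6 − (1/3)·37.5625 = 33.3125.

37.5625, 33.3125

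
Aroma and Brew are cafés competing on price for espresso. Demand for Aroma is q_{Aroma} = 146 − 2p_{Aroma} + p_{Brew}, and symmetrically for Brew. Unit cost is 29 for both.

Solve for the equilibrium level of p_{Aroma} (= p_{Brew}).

68

Aroma's profit: π = (p_{Aroma} − 29)(146 − 2p_{Aroma} + p_{Brew}).
∂π/∂p_{Aroma} = 204 − 4p_{Aroma} + p_{Brew} = 0 ⇒ p_{Aroma} = 51 + 0.25p_{Brew}.
The game is symmetric, so in equilibrium p_{Brew} = p_{Aroma}: the reaction function gives 0.75p_{Aroma} = 51, hence p_{Aroma} = 68.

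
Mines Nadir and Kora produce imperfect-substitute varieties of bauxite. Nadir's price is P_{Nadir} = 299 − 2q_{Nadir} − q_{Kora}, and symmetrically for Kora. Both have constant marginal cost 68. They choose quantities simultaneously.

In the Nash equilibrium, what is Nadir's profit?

Mine Nadir's profit: π = q_{Nadir}(299 − 2q_{Nadir} − q_{Kora}) − 68q_{Nadir}.
∂π/∂q_{Nadir} = 231 − 4q_{Nadir} − q_{Kora} = 0 ⇒ q_{Nadir} = 57.75 − 0.25q_{Kora}.
By symmetry q_{Kora} = q_{Nadir}; substituting into the reaction function, 1.25q_{Nadir} = 57.75 and q_{Nadir} = 46.2.
P_{Nadir} = 299 − 2·46.2 − 46.2 = 160.4.
Profit = (160.4 − 68)·46.2 = 4268.88.

4268.88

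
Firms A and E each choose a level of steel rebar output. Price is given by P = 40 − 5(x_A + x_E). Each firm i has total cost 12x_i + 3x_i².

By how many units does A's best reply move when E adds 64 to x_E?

Firm A's profit: π = x_A(40 − 5(x_A + x_E)) − 12x_A − 3x_A².
∂π/∂x_A = 28 − 16x_A − 5x_E = 0, so x_A = 1.75 − 0.3125x_E.
The reaction-function slope is −0.3125, so a 64-unit rise in x_E moves x_A by −0.3125 × 64 = −20. A's best response falls — the actions are strategic substitutes.

-20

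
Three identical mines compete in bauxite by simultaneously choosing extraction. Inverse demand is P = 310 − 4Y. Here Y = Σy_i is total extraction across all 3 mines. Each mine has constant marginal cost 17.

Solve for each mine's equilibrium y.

18.3125

A representative mine's profit is π_i = y_i(310 − 4Y) − 17y_i, with Y = y_i + Σ_{j≠i} y_j.
First-order condition: 293 − 8y_i − 4Σ_{j≠i} y_j = 0.
In a symmetric equilibrium every mine chooses the same y, so Σ_{j≠i} y_j = 2y. The condition becomes 293 − 16y = 0, giving y = 293/16 = 18.3125.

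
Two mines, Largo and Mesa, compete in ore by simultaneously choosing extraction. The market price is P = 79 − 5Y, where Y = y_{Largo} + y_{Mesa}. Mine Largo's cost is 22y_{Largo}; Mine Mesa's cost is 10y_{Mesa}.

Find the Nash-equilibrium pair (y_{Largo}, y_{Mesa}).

3, 5.4

Mine Largo's profit: π = y_{Largo}(79 − 5(y_{Largo} + y_{Mesa})) − 22y_{Largo}.
∂π/∂y_{Largo} = 57 − 10y_{Largo} − 5y_{Mesa} = 0, so y_{Largo} = 5.7 − 0.5y_{Mesa}.
By the same steps for Mesa: y_{Mesa} = 6.9 − 0.5y_{Largo}.
Solving the two reaction functions simultaneously: (1 − (−0.5)(−0.5))y_{Largo} = 5.7 − 0.5·6.9, so 0.75y_{Largo} = 2.25 and y_{Largo} = 3.
Then y_{Mesa} = 6.9 − 0.5·3 = 5.4.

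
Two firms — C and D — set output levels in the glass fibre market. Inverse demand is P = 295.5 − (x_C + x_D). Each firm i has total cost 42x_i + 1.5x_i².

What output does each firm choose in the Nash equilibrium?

Firm C's profit: π = x_C(295.5 − (x_C + x_D)) − 42x_C − 1.5x_C².
∂π/∂x_C = 253.5 − 5x_C − x_D = 0, so x_C = 50.7 − 0.2x_D.
By symmetry x_D = x_C; substituting into the reaction function, 1.2x_C = 50.7 and x_C = 42.25.

42.25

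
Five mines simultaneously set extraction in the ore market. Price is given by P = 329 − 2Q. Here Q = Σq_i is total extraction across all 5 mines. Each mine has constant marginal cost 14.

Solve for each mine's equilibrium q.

A representative mine's profit is π_i = q_i(329 − 2Q) − 14q_i, with Q = q_i + Σ_{j≠i} q_j.
First-order condition: 315 − 4q_i − 2Σ_{j≠i} q_j = 0.
In a symmetric equilibrium every mine chooses the same q, so Σ_{j≠i} q_j = 4q. The condition becomes 315 − 12q = 0, giving q = 315/12 = 26.25.

26.25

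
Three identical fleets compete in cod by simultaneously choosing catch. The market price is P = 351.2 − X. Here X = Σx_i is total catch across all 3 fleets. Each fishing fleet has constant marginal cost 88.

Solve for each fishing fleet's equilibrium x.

65.8

A representative fishing fleet's profit is π_i = x_i(351.2 − X) − 88x_i, with X = x_i + Σ_{j≠i} x_j.
First-order condition: 263.2 − 2x_i − Σ_{j≠i} x_j = 0.
In a symmetric equilibrium every fishing fleet chooses the same x, so Σ_{j≠i} x_j = 2x. The condition becomes 263.2 − 4x = 0, giving x = 263.2/4 = 65.8.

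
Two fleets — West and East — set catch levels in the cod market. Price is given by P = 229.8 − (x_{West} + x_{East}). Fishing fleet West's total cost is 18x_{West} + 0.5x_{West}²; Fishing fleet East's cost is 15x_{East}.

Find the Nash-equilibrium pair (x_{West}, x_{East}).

41.76, 86.52

Fishing fleet West's profit: π = x_{West}(229.8 − (x_{West} + x_{East})) − 18x_{West} − 0.5x_{West}².
∂π/∂x_{West} = 211.8 − 3x_{West} − x_{East} = 0, so x_{West} = 70.6 − (1/3)x_{East}.
For East: ∂π/∂x_{East} = 214.8 − 2x_{East} − x_{West} = 0 ⇒ x_{East} = 107.4 − 0.5x_{West}.
Plugging x_{East} into West's best response: x_{West} = 70.6 − (1/3)(107.4 − 0.5x_{West}) ⇒ (5/6)x_{West} = 34.8, so x_{West} = 41.76.
Then x_{East} = 107.4 − 0.5·41.76 = 86.52.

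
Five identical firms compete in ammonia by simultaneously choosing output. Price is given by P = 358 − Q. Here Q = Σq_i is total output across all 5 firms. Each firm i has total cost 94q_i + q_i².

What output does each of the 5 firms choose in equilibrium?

33

A representative firm's profit is π_i = q_i(358 − Q) − 94q_i − q_i², with Q = q_i + Σ_{j≠i} q_j.
First-order condition: 264 − 4q_i − Σ_{j≠i} q_j = 0.
Imposing symmetry (q_j = q for all j) turns Σ_{j≠i} q_j into 4q, so 264 = 8q and q = 33.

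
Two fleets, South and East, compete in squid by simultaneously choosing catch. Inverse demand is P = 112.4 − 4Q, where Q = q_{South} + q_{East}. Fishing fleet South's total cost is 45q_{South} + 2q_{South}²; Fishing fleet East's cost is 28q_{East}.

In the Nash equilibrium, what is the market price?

65.16

Fishing fleet South's profit: π = q_{South}(112.4 − 4(q_{South} + q_{East})) − 45q_{South} − 2q_{South}².
∂π/∂q_{South} = 67.4 − 12q_{South} − 4q_{East} = 0, so q_{South} = 337/60 − (1/3)q_{East}.
For East: ∂π/∂q_{East} = 84.4 − 8q_{East} − 4q_{South} = 0 ⇒ q_{East} = 10.55 − 0.5q_{South}.
Substituting the second reaction function into the first: q_{South} = 337/60 − (1/3)(10.55 − 0.5q_{South}), which gives (5/6)q_{South} = 2.1 ⇒ q_{South} = 2.52.
Then q_{East} = 10.55 − 0.5·2.52 = 9.29.
Equilibrium price: P = 112.4 − 4·11.81 = 65.16.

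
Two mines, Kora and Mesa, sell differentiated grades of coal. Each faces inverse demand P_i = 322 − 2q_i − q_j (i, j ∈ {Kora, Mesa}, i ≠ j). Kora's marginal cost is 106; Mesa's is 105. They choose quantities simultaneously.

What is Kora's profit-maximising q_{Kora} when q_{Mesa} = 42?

43.5

Mine Kora's profit: π = q_{Kora}(322 − 2q_{Kora} − q_{Mesa}) − 106q_{Kora}.
∂π/∂q_{Kora} = 216 − 4q_{Kora} − q_{Mesa} = 0 ⇒ q_{Kora} = 54 − 0.25q_{Mesa}.
At q_{Mesa} = 42: q_{Kora} = 54 − 0.25·42 = 43.5.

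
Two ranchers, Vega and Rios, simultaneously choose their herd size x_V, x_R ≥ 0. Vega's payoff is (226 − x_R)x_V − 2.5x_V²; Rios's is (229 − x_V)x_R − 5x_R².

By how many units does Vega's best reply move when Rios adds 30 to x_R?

-6

Expanding Vega's payoff: 226x_V − x_Rx_V − 2.5x_V².
∂π/∂x_V = 226 − x_R − 5x_V = 0, so x_V = 45.2 − 0.2x_R.
The reaction-function slope is −0.2, so a 30-unit rise in x_R moves x_V by −0.2 × 30 = −6. Vega's best response falls — the actions are strategic substitutes.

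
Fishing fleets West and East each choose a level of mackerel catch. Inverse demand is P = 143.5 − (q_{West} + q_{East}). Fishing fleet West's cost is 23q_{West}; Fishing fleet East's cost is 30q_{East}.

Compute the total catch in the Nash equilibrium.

Fishing fleet West's profit: π = q_{West}(143.5 − (q_{West} + q_{East})) − 23q_{West}.
∂π/∂q_{West} = 120.5 − 2q_{West} − q_{East} = 0, so q_{West} = 60.25 − 0.5q_{East}.
By the same steps for East: q_{East} = 56.75 − 0.5q_{West}.
Substituting the second reaction function into the first: q_{West} = 60.25 − 0.5(56.75 − 0.5q_{West}), which gives 0.75q_{West} = 31.875 ⇒ q_{West} = 42.5.
Then q_{East} = 56.75 − 0.5·42.5 = 35.5.
Total catch: 42.5 + 35.5 = 78.

78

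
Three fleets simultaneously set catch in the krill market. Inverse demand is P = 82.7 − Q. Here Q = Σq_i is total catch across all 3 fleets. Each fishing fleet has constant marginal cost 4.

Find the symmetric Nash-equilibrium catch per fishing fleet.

19.675

A representative fishing fleet's profit is π_i = q_i(82.7 − Q) − 4q_i, with Q = q_i + Σ_{j≠i} q_j.
First-order condition: 78.7 − 2q_i − Σ_{j≠i} q_j = 0.
In a symmetric equilibrium every fishing fleet chooses the same q, so Σ_{j≠i} q_j = 2q. The condition becomes 78.7 − 4q = 0, giving q = 78.7/4 = 19.675.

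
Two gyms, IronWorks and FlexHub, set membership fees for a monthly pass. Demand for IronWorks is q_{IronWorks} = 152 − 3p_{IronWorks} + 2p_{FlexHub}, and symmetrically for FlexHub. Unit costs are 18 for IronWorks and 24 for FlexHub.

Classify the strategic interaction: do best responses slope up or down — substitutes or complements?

strategic complements

IronWorks's profit: π = (p_{IronWorks} − 18)(152 − 3p_{IronWorks} + 2p_{FlexHub}).
∂π/∂p_{IronWorks} = 206 − 6p_{IronWorks} + 2p_{FlexHub} = 0 ⇒ p_{IronWorks} = 103/3 + (1/3)p_{FlexHub}.
The best-response slope dp_{IronWorks}/dp_{FlexHub} = 1/3 > 0: the reaction function is upward-sloping, so the choices are strategic complements.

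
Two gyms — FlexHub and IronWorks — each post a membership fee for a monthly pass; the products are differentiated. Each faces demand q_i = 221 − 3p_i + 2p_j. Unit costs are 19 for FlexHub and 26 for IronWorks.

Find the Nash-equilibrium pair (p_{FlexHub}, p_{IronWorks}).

FlexHub's profit: π = (p_{FlexHub} − 19)(221 − 3p_{FlexHub} + 2p_{IronWorks}).
∂π/∂p_{FlexHub} = 278 − 6p_{FlexHub} + 2p_{IronWorks} = 0 ⇒ p_{FlexHub} = 139/3 + (1/3)p_{IronWorks}.
Similarly p_{IronWorks} = 299/6 + (1/3)p_{FlexHub}.
Plugging p_{IronWorks} into FlexHub's best response: p_{FlexHub} = 139/3 + (1/3)(299/6 + (1/3)p_{FlexHub}) ⇒ (8/9)p_{FlexHub} = 1133/18, so p_{FlexHub} = 70.8125.
Then p_{IronWorks} = 299/6 + (1/3)·70.8125 = 73.4375.

70.8125, 73.4375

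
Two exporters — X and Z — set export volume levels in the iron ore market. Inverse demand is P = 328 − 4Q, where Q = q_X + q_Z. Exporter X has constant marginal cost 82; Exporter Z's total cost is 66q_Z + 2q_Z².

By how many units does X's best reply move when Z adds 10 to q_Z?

-5

Exporter X's profit: π = q_X(328 − 4(q_X + q_Z)) − 82q_X.
∂π/∂q_X = 246 − 8q_X − 4q_Z = 0, so q_X = 30.75 − 0.5q_Z.
The reaction-function slope is −0.5, so a 10-unit rise in q_Z moves q_X by −0.5 × 10 = −5. X's best response falls — the actions are strategic substitutes.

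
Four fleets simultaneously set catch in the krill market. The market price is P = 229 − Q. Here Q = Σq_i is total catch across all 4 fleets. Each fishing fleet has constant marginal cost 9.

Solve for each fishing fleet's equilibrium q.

44

A representative fishing fleet's profit is π_i = q_i(229 − Q) − 9q_i, with Q = q_i + Σ_{j≠i} q_j.
First-order condition: 220 − 2q_i − Σ_{j≠i} q_j = 0.
In a symmetric equilibrium every fishing fleet chooses the same q, so Σ_{j≠i} q_j = 3q. The condition becomes 220 − 5q = 0, giving q = 220/5 = 44.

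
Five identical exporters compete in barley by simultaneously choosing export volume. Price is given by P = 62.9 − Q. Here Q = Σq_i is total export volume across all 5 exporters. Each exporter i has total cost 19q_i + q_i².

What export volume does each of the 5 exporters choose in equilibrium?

A representative exporter's profit is π_i = q_i(62.9 − Q) − 19q_i − q_i², with Q = q_i + Σ_{j≠i} q_j.
First-order condition: 43.9 − 4q_i − Σ_{j≠i} q_j = 0.
In a symmetric equilibrium every exporter chooses the same q, so Σ_{j≠i} q_j = 4q. The condition becomes 43.9 − 8q = 0, giving q = 43.9/8 = 5.4875.

5.4875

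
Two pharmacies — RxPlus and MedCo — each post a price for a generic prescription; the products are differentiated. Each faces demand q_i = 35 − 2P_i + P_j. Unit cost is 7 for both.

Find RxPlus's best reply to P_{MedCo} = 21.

RxPlus's profit: π = (P_{RxPlus} − 7)(35 − 2P_{RxPlus} + P_{MedCo}).
∂π/∂P_{RxPlus} = 49 − 4P_{RxPlus} + P_{MedCo} = 0 ⇒ P_{RxPlus} = 12.25 + 0.25P_{MedCo}.
At P_{MedCo} = 21: P_{RxPlus} = 12.25 + 0.25·21 = 17.5.

17.5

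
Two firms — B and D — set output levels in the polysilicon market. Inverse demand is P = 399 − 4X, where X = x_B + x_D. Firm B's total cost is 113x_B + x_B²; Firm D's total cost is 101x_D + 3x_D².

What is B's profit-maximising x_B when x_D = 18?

Firm B's profit: π = x_B(399 − 4(x_B + x_D)) − 113x_B − x_B².
∂π/∂x_B = 286 − 10x_B − 4x_D = 0, so x_B = 28.6 − 0.4x_D.
At x_D = 18: x_B = 28.6 − 0.4·18 = 21.4.

21.4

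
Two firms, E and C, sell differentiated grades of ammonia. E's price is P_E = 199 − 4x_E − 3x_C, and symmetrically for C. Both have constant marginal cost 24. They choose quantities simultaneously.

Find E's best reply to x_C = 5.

20

Firm E's profit: π = x_E(199 − 4x_E − 3x_C) − 24x_E.
∂π/∂x_E = 175 − 8x_E − 3x_C = 0 ⇒ x_E = 21.875 − 0.375x_C.
At x_C = 5: x_E = 21.875 − 0.375·5 = 20.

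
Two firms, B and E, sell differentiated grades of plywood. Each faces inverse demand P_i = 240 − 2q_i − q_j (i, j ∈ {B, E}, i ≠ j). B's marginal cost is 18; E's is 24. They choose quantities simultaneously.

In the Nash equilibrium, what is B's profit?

4014.08

Firm B's profit: π = q_B(240 − 2q_B − q_E) − 18q_B.
∂π/∂q_B = 222 − 4q_B − q_E = 0 ⇒ q_B = 55.5 − 0.25q_E.
Similarly q_E = 54 − 0.25q_B.
Plugging q_E into B's best response: q_B = 55.5 − 0.25(54 − 0.25q_B) ⇒ 0.9375q_B = 42, so q_B = 44.8.
Then q_E = 54 − 0.25·44.8 = 42.8.
P_B = 240 − 2·44.8 − 42.8 = 107.6.
Profit = (107.6 − 18)·44.8 = 4014.08.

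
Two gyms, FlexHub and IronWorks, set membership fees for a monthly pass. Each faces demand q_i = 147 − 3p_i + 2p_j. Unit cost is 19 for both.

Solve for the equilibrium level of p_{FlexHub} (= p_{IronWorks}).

FlexHub's profit: π = (p_{FlexHub} − 19)(147 − 3p_{FlexHub} + 2p_{IronWorks}).
∂π/∂p_{FlexHub} = 204 − 6p_{FlexHub} + 2p_{IronWorks} = 0 ⇒ p_{FlexHub} = 34 + (1/3)p_{IronWorks}.
The game is symmetric, so in equilibrium p_{IronWorks} = p_{FlexHub}: the reaction function gives (2/3)p_{FlexHub} = 34, hence p_{FlexHub} = 51.

51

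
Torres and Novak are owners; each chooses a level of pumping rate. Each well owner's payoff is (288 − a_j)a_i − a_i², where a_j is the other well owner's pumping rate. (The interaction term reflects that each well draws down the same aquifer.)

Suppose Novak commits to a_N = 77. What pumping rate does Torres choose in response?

Torres's payoff is (288 − a_N)a_T − a_T².
∂π/∂a_T = 288 − a_N − 2a_T = 0, so a_T = 144 − 0.5a_N.
At a_N = 77: a_T = 144 − 0.5·77 = 105.5.

105.5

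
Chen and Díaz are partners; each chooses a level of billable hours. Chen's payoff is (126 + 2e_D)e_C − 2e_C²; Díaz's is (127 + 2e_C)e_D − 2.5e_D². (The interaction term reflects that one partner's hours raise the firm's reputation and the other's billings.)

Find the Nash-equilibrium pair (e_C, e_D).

55.25, 47.5

Expanding Chen's payoff: 126e_C + 2e_De_C − 2e_C².
∂π/∂e_C = 126 + 2e_D − 4e_C = 0, so e_C = 31.5 + 0.5e_D.
Likewise for Díaz: e_D = 25.4 + 0.4e_C.
Plugging e_D into Chen's best response: e_C = 31.5 + 0.5(25.4 + 0.4e_C) ⇒ 0.8e_C = 44.2, so e_C = 55.25.
Then e_D = 25.4 + 0.4·55.25 = 47.5.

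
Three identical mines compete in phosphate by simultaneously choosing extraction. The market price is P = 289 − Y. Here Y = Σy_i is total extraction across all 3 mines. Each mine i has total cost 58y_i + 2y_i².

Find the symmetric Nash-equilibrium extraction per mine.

A representative mine's profit is π_i = y_i(289 − Y) − 58y_i − 2y_i², with Y = y_i + Σ_{j≠i} y_j.
First-order condition: 231 − 6y_i − Σ_{j≠i} y_j = 0.
With identical mines, set every y_j = y: then 231 − 6y − 2y = 0, i.e. y = 231/8 = 28.875.

28.875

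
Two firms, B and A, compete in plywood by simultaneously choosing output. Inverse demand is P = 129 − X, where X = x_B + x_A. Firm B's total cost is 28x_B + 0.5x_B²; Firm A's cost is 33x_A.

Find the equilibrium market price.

70.4

Firm B's profit: π = x_B(129 − (x_B + x_A)) − 28x_B − 0.5x_B².
∂π/∂x_B = 101 − 3x_B − x_A = 0, so x_B = 101/3 − (1/3)x_A.
For A: ∂π/∂x_A = 96 − 2x_A − x_B = 0 ⇒ x_A = 48 − 0.5x_B.
Solving the two reaction functions simultaneously: (1 − (−1/3)(−0.5))x_B = 101/3 − (1/3)·48, so (5/6)x_B = 53/3 and x_B = 21.2.
Then x_A = 48 − 0.5·21.2 = 37.4.
Equilibrium price: P = 129 − 58.6 = 70.4.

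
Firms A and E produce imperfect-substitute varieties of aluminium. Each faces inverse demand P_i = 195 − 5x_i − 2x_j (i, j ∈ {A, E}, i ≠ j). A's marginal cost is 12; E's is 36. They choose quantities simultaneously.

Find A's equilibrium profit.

Firm A's profit: π = x_A(195 − 5x_A − 2x_E) − 12x_A.
∂π/∂x_A = 183 − 10x_A − 2x_E = 0 ⇒ x_A = 18.3 − 0.2x_E.
Similarly x_E = 15.9 − 0.2x_A.
Substituting the second reaction function into the first: x_A = 18.3 − 0.2(15.9 − 0.2x_A), which gives 0.96x_A = 15.12 ⇒ x_A = 15.75.
Then x_E = 15.9 − 0.2·15.75 = 12.75.
P_A = 195 − 5·15.75 − 2·12.75 = 90.75.
Profit = (90.75 − 12)·15.75 = 1240.3125.

1240.3125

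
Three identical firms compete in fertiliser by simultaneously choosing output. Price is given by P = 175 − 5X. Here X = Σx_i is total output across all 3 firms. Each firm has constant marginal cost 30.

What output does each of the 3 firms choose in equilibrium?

7.25

A representative firm's profit is π_i = x_i(175 − 5X) − 30x_i, with X = x_i + Σ_{j≠i} x_j.
First-order condition: 145 − 10x_i − 5Σ_{j≠i} x_j = 0.
With identical firms, set every x_j = x: then 145 − 10x − 10x = 0, i.e. x = 145/20 = 7.25.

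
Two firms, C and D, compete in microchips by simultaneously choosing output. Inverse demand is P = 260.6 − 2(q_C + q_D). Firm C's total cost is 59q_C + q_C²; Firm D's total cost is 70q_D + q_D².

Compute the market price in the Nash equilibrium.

162.55

Firm C's profit: π = q_C(260.6 − 2(q_C + q_D)) − 59q_C − q_C².
∂π/∂q_C = 201.6 − 6q_C − 2q_D = 0, so q_C = 33.6 − (1/3)q_D.
By the same steps for D: q_D = 953/30 − (1/3)q_C.
Plugging q_D into C's best response: q_C = 33.6 − (1/3)(953/30 − (1/3)q_C) ⇒ (8/9)q_C = 2071/90, so q_C = 25.8875.
Then q_D = 953/30 − (1/3)·25.8875 = 23.1375.
Equilibrium price: P = 260.6 − 2·49.025 = 162.55.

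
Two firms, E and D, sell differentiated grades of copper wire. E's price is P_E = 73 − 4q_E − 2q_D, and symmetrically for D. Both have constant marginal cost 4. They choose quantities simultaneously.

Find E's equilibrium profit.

Firm E's profit: π = q_E(73 − 4q_E − 2q_D) − 4q_E.
∂π/∂q_E = 69 − 8q_E − 2q_D = 0 ⇒ q_E = 8.625 − 0.25q_D.
The game is symmetric, so in equilibrium q_D = q_E: the reaction function gives 1.25q_E = 8.625, hence q_E = 6.9.
P_E = 73 − 4·6.9 − 2·6.9 = 31.6.
Profit = (31.6 − 4)·6.9 = 190.44.

190.44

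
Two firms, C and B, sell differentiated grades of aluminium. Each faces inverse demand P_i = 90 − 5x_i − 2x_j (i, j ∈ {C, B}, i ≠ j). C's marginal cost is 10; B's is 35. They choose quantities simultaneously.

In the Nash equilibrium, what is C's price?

Firm C's profit: π = x_C(90 − 5x_C − 2x_B) − 10x_C.
∂π/∂x_C = 80 − 10x_C − 2x_B = 0 ⇒ x_C = 8 − 0.2x_B.
Similarly x_B = 5.5 − 0.2x_C.
Solving the two reaction functions simultaneously: (1 − (−0.2)(−0.2))x_C = 8 − 0.2·5.5, so 0.96x_C = 6.9 and x_C = 7.1875.
Then x_B = 5.5 − 0.2·7.1875 = 4.0625.
P_C = 90 − 5·7.1875 − 2·4.0625 = 45.9375.

45.9375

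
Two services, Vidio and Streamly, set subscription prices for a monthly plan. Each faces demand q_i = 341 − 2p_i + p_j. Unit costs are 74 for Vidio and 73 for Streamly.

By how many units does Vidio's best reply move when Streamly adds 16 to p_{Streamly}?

4

Vidio's profit: π = (p_{Vidio} − 74)(341 − 2p_{Vidio} + p_{Streamly}).
∂π/∂p_{Vidio} = 489 − 4p_{Vidio} + p_{Streamly} = 0 ⇒ p_{Vidio} = 122.25 + 0.25p_{Streamly}.
The reaction-function slope is 0.25, so a 16-unit rise in p_{Streamly} moves p_{Vidio} by 0.25 × 16 = 4. Vidio's best response rises — the actions are strategic complements.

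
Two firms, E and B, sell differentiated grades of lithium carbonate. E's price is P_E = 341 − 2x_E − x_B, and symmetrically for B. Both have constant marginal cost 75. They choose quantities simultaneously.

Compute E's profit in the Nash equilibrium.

5660.48

Firm E's profit: π = x_E(341 − 2x_E − x_B) − 75x_E.
∂π/∂x_E = 266 − 4x_E − x_B = 0 ⇒ x_E = 66.5 − 0.25x_B.
By symmetry x_B = x_E; substituting into the reaction function, 1.25x_E = 66.5 and x_E = 53.2.
P_E = 341 − 2·53.2 − 53.2 = 181.4.
Profit = (181.4 − 75)·53.2 = 5660.48.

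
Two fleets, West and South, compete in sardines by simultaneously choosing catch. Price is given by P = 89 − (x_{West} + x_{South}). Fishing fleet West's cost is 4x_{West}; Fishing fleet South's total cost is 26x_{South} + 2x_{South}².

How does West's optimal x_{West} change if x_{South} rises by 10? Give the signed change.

-5

Fishing fleet West's profit: π = x_{West}(89 − (x_{West} + x_{South})) − 4x_{West}.
∂π/∂x_{West} = 85 − 2x_{West} − x_{South} = 0, so x_{West} = 42.5 − 0.5x_{South}.
The reaction-function slope is −0.5, so a 10-unit rise in x_{South} moves x_{West} by −0.5 × 10 = −5. West's best response falls — the actions are strategic substitutes.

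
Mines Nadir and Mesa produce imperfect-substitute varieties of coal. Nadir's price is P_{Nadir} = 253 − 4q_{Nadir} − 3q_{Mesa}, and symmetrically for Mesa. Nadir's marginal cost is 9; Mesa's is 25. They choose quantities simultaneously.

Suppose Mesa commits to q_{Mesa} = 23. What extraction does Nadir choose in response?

21.875

Mine Nadir's profit: π = q_{Nadir}(253 − 4q_{Nadir} − 3q_{Mesa}) − 9q_{Nadir}.
∂π/∂q_{Nadir} = 244 − 8q_{Nadir} − 3q_{Mesa} = 0 ⇒ q_{Nadir} = 30.5 − 0.375q_{Mesa}.
At q_{Mesa} = 23: q_{Nadir} = 30.5 − 0.375·23 = 21.875.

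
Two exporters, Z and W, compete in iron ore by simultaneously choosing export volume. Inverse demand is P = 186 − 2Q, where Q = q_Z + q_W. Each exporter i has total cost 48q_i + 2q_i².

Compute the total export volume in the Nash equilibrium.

Exporter Z's profit: π = q_Z(186 − 2(q_Z + q_W)) − 48q_Z − 2q_Z².
∂π/∂q_Z = 138 − 8q_Z − 2q_W = 0, so q_Z = 17.25 − 0.25q_W.
By symmetry q_W = q_Z; substituting into the reaction function, 1.25q_Z = 17.25 and q_Z = 13.8.
Total export volume: 13.8 + 13.8 = 27.6.

27.6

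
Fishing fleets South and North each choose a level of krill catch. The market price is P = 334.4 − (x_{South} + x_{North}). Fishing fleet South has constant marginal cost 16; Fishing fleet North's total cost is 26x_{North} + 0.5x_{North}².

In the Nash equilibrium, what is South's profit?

16734.0096

Fishing fleet South's profit: π = x_{South}(334.4 − (x_{South} + x_{North})) − 16x_{South}.
∂π/∂x_{South} = 318.4 − 2x_{South} − x_{North} = 0, so x_{South} = 159.2 − 0.5x_{North}.
For North: ∂π/∂x_{North} = 308.4 − 3x_{North} − x_{South} = 0 ⇒ x_{North} = 102.8 − (1/3)x_{South}.
Substituting the second reaction function into the first: x_{South} = 159.2 − 0.5(102.8 − (1/3)x_{South}), which gives (5/6)x_{South} = 107.8 ⇒ x_{South} = 129.36.
Then x_{North} = 102.8 − (1/3)·129.36 = 59.68.
Price P = 334.4 − 189.04 = 145.36.
South's profit: (145.36 − 16)·129.36 = 16734.0096.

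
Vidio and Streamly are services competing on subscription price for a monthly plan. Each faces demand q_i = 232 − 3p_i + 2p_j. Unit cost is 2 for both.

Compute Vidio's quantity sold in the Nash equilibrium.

172.5

Vidio's profit: π = (p_{Vidio} − 2)(232 − 3p_{Vidio} + 2p_{Streamly}).
∂π/∂p_{Vidio} = 238 − 6p_{Vidio} + 2p_{Streamly} = 0 ⇒ p_{Vidio} = 119/3 + (1/3)p_{Streamly}.
By symmetry p_{Streamly} = p_{Vidio}; substituting into the reaction function, (2/3)p_{Vidio} = 119/3 and p_{Vidio} = 59.5.
q_{Vidio} = 232 − 3·59.5 + 2·59.5 = 172.5.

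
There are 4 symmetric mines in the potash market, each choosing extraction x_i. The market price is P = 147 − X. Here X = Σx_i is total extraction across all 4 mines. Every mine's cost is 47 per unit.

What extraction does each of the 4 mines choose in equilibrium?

A representative mine's profit is π_i = x_i(147 − X) − 47x_i, with X = x_i + Σ_{j≠i} x_j.
First-order condition: 100 − 2x_i − Σ_{j≠i} x_j = 0.
With identical mines, set every x_j = x: then 100 − 2x − 3x = 0, i.e. x = 100/5 = 20.

20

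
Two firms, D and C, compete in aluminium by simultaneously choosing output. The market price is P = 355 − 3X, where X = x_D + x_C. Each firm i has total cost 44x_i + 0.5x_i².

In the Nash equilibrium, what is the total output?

62.2

Firm D's profit: π = x_D(355 − 3(x_D + x_C)) − 44x_D − 0.5x_D².
∂π/∂x_D = 311 − 7x_D − 3x_C = 0, so x_D = 311/7 − (3/7)x_C.
By symmetry x_C = x_D; substituting into the reaction function, (10/7)x_D = 311/7 and x_D = 31.1.
Total output: 31.1 + 31.1 = 62.2.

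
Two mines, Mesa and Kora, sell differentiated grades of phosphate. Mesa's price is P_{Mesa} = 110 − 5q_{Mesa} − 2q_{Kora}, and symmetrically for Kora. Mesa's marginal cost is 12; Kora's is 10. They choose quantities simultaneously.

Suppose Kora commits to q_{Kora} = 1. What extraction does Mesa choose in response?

Mine Mesa's profit: π = q_{Mesa}(110 − 5q_{Mesa} − 2q_{Kora}) − 12q_{Mesa}.
∂π/∂q_{Mesa} = 98 − 10q_{Mesa} − 2q_{Kora} = 0 ⇒ q_{Mesa} = 9.8 − 0.2q_{Kora}.
At q_{Kora} = 1: q_{Mesa} = 9.8 − 0.2·1 = 9.6.

9.6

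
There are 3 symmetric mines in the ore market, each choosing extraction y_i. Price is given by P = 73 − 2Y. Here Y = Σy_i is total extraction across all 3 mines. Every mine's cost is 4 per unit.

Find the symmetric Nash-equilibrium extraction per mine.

8.625

A representative mine's profit is π_i = y_i(73 − 2Y) − 4y_i, with Y = y_i + Σ_{j≠i} y_j.
First-order condition: 69 − 4y_i − 2Σ_{j≠i} y_j = 0.
With identical mines, set every y_j = y: then 69 − 4y − 4y = 0, i.e. y = 69/8 = 8.625.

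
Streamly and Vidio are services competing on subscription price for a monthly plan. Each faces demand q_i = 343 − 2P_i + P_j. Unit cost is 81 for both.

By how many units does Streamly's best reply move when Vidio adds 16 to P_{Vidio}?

4

Streamly's profit: π = (P_{Streamly} − 81)(343 − 2P_{Streamly} + P_{Vidio}).
∂π/∂P_{Streamly} = 505 − 4P_{Streamly} + P_{Vidio} = 0 ⇒ P_{Streamly} = 126.25 + 0.25P_{Vidio}.
The reaction-function slope is 0.25, so a 16-unit rise in P_{Vidio} moves P_{Streamly} by 0.25 × 16 = 4. Streamly's best response rises — the actions are strategic complements.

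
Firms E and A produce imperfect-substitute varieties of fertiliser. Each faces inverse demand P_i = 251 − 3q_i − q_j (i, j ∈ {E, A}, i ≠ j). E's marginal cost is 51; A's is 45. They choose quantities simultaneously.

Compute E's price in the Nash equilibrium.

Firm E's profit: π = q_E(251 − 3q_E − q_A) − 51q_E.
∂π/∂q_E = 200 − 6q_E − q_A = 0 ⇒ q_E = 100/3 − (1/6)q_A.
Similarly q_A = 103/3 − (1/6)q_E.
Substituting the second reaction function into the first: q_E = 100/3 − (1/6)(103/3 − (1/6)q_E), which gives (35/36)q_E = 497/18 ⇒ q_E = 28.4.
Then q_A = 103/3 − (1/6)·28.4 = 29.6.
P_E = 251 − 3·28.4 − 29.6 = 136.2.

136.2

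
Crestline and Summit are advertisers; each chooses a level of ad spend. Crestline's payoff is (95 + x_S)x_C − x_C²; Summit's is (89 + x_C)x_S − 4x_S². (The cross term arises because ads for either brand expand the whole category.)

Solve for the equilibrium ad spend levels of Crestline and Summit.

56.6, 18.2

Expanding Crestline's payoff: 95x_C + x_Sx_C − x_C².
∂π/∂x_C = 95 + x_S − 2x_C = 0, so x_C = 47.5 + 0.5x_S.
Likewise for Summit: x_S = 11.125 + 0.125x_C.
Solving the two reaction functions simultaneously: (1 − (0.5)(0.125))x_C = 47.5 + 0.5·11.125, so 0.9375x_C = 53.0625 and x_C = 56.6.
Then x_S = 11.125 + 0.125·56.6 = 18.2.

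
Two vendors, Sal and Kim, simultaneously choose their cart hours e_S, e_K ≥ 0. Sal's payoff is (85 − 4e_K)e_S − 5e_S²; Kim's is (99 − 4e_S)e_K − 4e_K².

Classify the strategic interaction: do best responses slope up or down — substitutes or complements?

strategic substitutes

Expanding Sal's payoff: 85e_S − 4e_Ke_S − 5e_S².
∂π/∂e_S = 85 − 4e_K − 10e_S = 0, so e_S = 8.5 − 0.4e_K.
The best-response slope de_S/de_K = −0.4 < 0: the reaction function is downward-sloping, so the choices are strategic substitutes.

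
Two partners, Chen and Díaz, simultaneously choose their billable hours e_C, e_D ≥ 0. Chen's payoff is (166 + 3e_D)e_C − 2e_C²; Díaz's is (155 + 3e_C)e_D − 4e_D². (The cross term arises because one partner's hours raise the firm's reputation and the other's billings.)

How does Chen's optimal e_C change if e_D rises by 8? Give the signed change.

6

Expanding Chen's payoff: 166e_C + 3e_De_C − 2e_C².
∂π/∂e_C = 166 + 3e_D − 4e_C = 0, so e_C = 41.5 + 0.75e_D.
The reaction-function slope is 0.75, so an 8-unit rise in e_D moves e_C by 0.75 × 8 = 6. Chen's best response rises — the actions are strategic complements.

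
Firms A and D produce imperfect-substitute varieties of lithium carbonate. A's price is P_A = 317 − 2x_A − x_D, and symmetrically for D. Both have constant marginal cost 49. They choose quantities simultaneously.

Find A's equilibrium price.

Firm A's profit: π = x_A(317 − 2x_A − x_D) − 49x_A.
∂π/∂x_A = 268 − 4x_A − x_D = 0 ⇒ x_A = 67 − 0.25x_D.
By symmetry x_D = x_A; substituting into the reaction function, 1.25x_A = 67 and x_A = 53.6.
P_A = 317 − 2·53.6 − 53.6 = 156.2.

156.2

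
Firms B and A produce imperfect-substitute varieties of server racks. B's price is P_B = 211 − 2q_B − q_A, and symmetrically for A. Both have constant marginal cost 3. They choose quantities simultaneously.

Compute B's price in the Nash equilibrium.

86.2

Firm B's profit: π = q_B(211 − 2q_B − q_A) − 3q_B.
∂π/∂q_B = 208 − 4q_B − q_A = 0 ⇒ q_B = 52 − 0.25q_A.
By symmetry q_A = q_B; substituting into the reaction function, 1.25q_B = 52 and q_B = 41.6.
P_B = 211 − 2·41.6 − 41.6 = 86.2.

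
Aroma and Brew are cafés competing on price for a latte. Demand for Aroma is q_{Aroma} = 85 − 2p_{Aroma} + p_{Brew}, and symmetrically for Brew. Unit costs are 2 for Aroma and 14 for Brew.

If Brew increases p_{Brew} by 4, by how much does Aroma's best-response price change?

1

Aroma's profit: π = (p_{Aroma} − 2)(85 − 2p_{Aroma} + p_{Brew}).
∂π/∂p_{Aroma} = 89 − 4p_{Aroma} + p_{Brew} = 0 ⇒ p_{Aroma} = 22.25 + 0.25p_{Brew}.
The reaction-function slope is 0.25, so a 4-unit rise in p_{Brew} moves p_{Aroma} by 0.25 × 4 = 1. Aroma's best response rises — the actions are strategic complements.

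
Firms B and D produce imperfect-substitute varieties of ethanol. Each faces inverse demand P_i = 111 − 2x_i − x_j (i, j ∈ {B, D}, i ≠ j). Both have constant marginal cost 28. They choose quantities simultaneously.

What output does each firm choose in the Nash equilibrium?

16.6

Firm B's profit: π = x_B(111 − 2x_B − x_D) − 28x_B.
∂π/∂x_B = 83 − 4x_B − x_D = 0 ⇒ x_B = 20.75 − 0.25x_D.
The game is symmetric, so in equilibrium x_D = x_B: the reaction function gives 1.25x_B = 20.75, hence x_B = 16.6.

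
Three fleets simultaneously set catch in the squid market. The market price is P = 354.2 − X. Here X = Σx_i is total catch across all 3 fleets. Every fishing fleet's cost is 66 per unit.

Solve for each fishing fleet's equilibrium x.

A representative fishing fleet's profit is π_i = x_i(354.2 − X) − 66x_i, with X = x_i + Σ_{j≠i} x_j.
First-order condition: 288.2 − 2x_i − Σ_{j≠i} x_j = 0.
With identical fishing fleets, set every x_j = x: then 288.2 − 2x − 2x = 0, i.e. x = 288.2/4 = 72.05.

72.05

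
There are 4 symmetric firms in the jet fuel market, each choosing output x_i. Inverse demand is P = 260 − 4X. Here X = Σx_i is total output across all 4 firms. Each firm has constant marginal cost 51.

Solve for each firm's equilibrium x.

10.45

A representative firm's profit is π_i = x_i(260 − 4X) − 51x_i, with X = x_i + Σ_{j≠i} x_j.
First-order condition: 209 − 8x_i − 4Σ_{j≠i} x_j = 0.
With identical firms, set every x_j = x: then 209 − 8x − 12x = 0, i.e. x = 209/20 = 10.45.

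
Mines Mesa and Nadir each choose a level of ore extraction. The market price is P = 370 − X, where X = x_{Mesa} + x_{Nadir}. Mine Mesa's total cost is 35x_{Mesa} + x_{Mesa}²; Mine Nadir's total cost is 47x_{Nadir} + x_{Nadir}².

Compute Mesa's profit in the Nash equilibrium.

Mine Mesa's profit: π = x_{Mesa}(370 − (x_{Mesa} + x_{Nadir})) − 35x_{Mesa} − x_{Mesa}².
∂π/∂x_{Mesa} = 335 − 4x_{Mesa} − x_{Nadir} = 0, so x_{Mesa} = 83.75 − 0.25x_{Nadir}.
By the same steps for Nadir: x_{Nadir} = 80.75 − 0.25x_{Mesa}.
Solving the two reaction functions simultaneously: (1 − (−0.25)(−0.25))x_{Mesa} = 83.75 − 0.25·80.75, so 0.9375x_{Mesa} = 63.5625 and x_{Mesa} = 67.8.
Then x_{Nadir} = 80.75 − 0.25·67.8 = 63.8.
Price P = 370 − 131.6 = 238.4.
Mesa's profit: (238.4 − 35)·67.8 − (67.8)² = 9193.68.

9193.68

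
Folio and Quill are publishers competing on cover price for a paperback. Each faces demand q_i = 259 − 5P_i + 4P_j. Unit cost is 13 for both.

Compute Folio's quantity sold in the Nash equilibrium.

Folio's profit: π = (P_{Folio} − 13)(259 − 5P_{Folio} + 4P_{Quill}).
∂π/∂P_{Folio} = 324 − 10P_{Folio} + 4P_{Quill} = 0 ⇒ P_{Folio} = 32.4 + 0.4P_{Quill}.
Setting P_{Folio} = P_{Quill} in the reaction function: P_{Folio} = 32.4 + 0.4P_{Folio}, so P_{Folio} = 32.4 / 0.6 = 54.
q_{Folio} = 259 − 5·54 + 4·54 = 205.

205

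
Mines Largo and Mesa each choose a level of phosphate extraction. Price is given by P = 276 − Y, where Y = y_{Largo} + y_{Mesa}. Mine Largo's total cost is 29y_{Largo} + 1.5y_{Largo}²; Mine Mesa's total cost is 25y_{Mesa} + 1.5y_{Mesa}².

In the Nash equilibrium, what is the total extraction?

83

Mine Largo's profit: π = y_{Largo}(276 − (y_{Largo} + y_{Mesa})) − 29y_{Largo} − 1.5y_{Largo}².
∂π/∂y_{Largo} = 247 − 5y_{Largo} − y_{Mesa} = 0, so y_{Largo} = 49.4 − 0.2y_{Mesa}.
By the same steps for Mesa: y_{Mesa} = 50.2 − 0.2y_{Largo}.
Solving the two reaction functions simultaneously: (1 − (−0.2)(−0.2))y_{Largo} = 49.4 − 0.2·50.2, so 0.96y_{Largo} = 39.36 and y_{Largo} = 41.
Then y_{Mesa} = 50.2 − 0.2·41 = 42.
Total extraction: 41 + 42 = 83.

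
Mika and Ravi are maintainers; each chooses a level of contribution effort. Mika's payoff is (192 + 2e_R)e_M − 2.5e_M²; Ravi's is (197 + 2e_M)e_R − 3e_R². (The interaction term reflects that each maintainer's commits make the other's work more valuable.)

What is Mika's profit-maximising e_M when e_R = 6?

40.8

Expanding Mika's payoff: 192e_M + 2e_Re_M − 2.5e_M².
∂π/∂e_M = 192 + 2e_R − 5e_M = 0, so e_M = 38.4 + 0.4e_R.
At e_R = 6: e_M = 38.4 + 0.4·6 = 40.8.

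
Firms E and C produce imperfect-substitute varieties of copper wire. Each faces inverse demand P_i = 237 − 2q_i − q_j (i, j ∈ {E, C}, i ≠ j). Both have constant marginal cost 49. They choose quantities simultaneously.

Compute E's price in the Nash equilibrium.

124.2

Firm E's profit: π = q_E(237 − 2q_E − q_C) − 49q_E.
∂π/∂q_E = 188 − 4q_E − q_C = 0 ⇒ q_E = 47 − 0.25q_C.
By symmetry q_C = q_E; substituting into the reaction function, 1.25q_E = 47 and q_E = 37.6.
P_E = 237 − 2·37.6 − 37.6 = 124.2.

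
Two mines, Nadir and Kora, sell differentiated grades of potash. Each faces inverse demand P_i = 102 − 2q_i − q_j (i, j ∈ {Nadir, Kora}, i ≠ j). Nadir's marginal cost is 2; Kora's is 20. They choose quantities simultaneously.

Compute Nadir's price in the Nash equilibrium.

44.4

Mine Nadir's profit: π = q_{Nadir}(102 − 2q_{Nadir} − q_{Kora}) − 2q_{Nadir}.
∂π/∂q_{Nadir} = 100 − 4q_{Nadir} − q_{Kora} = 0 ⇒ q_{Nadir} = 25 − 0.25q_{Kora}.
Similarly q_{Kora} = 20.5 − 0.25q_{Nadir}.
Plugging q_{Kora} into Nadir's best response: q_{Nadir} = 25 − 0.25(20.5 − 0.25q_{Nadir}) ⇒ 0.9375q_{Nadir} = 19.875, so q_{Nadir} = 21.2.
Then q_{Kora} = 20.5 − 0.25·21.2 = 15.2.
P_{Nadir} = 102 − 2·21.2 − 15.2 = 44.4.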